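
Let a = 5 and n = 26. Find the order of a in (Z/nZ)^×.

4

By Lagrange's theorem, ord_26(5) divides φ(26) = φ(2)·φ(13) = 1·12 = 12 = 2^2 · 3.
Divisors of 12: 1, 2, 3, 4, 6, 12.
Check 5^d mod 26 for each divisor in increasing order:
5^1 ≡ 5
5^2 ≡ 25
5^3 ≡ 21
5^4 ≡ 1
The smallest such exponent is 4, so the order of 5 is 4.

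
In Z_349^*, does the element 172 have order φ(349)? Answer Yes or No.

φ(349) = 349 − 1 = 348 = 2^2 · 3 · 29.
It suffices to check that the order of 172 is not a proper divisor of 348: compute 172^(348/q) for q ∈ {2, 3, 29}.
172^174 ≡ 348 (mod 349)  [q = 2: ≢ 1 ✓]
172^116 ≡ 226 (mod 349)  [q = 3: ≢ 1 ✓]
172^12 ≡ 67 (mod 349)  [q = 29: ≢ 1 ✓]
All checks pass, so 172 has order 348 and is a primitive root modulo 349.

Yes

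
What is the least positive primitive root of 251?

φ(251) = 251 − 1 = 250 = 2 · 5^3.
g is a primitive root iff g^(250/q) ≢ 1 (mod 251) for each prime q ∈ {2, 5}.
g = 2: 2^125 ≡ 250; 2^50 ≡ 1 — hits 1, so not a primitive root.
g = 3: 3^125 ≡ 1 — hits 1, so not a primitive root.
g = 4: 4^125 ≡ 1 — hits 1, so not a primitive root.
g = 5: 5^125 ≡ 1 — hits 1, so not a primitive root.
g = 6: 6^125 ≡ 250; 6^50 ≡ 219 — none is 1, so 6 is a primitive root.
So 6 is the smallest generator of (Z/251Z)^×.

6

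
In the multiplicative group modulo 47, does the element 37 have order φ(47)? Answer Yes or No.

No

φ(47) = 47 − 1 = 46 = 2 · 23.
37 is a primitive root mod 47 iff 37^(φ(47)/q) ≢ 1 for every prime q | φ(47), i.e. q ∈ {2, 23}.
37^23 ≡ 1 (mod 47)  [q = 2: ≡ 1 ✗]
37^2 ≡ 6 (mod 47)  [q = 23: ≢ 1 ✓]
The check at q = 2 fails, so 37 generates a proper subgroup.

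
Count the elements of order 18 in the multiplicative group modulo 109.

φ(109) = 109 − 1 = 108 = 2^2 · 3^3.
In a cyclic group of order 108, there are φ(d) elements of order d for each divisor d of 108, and zero for non-divisors.
18 = 2 · 3^2 divides 108, and φ(18) = 6.

6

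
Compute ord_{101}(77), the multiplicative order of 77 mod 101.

By Lagrange's theorem, ord_101(77) divides φ(101) = 101 − 1 = 100 = 2^2 · 5^2.
Divisors of 100: 1, 2, 4, 5, 10, 20, 25, 50, 100.
Evaluate successive powers at the divisors of 100:
77^1 ≡ 77 (mod 101)
77^2 ≡ 71 (mod 101)
77^4 ≡ 92 (mod 101)
77^5 ≡ 14 (mod 101)
77^10 ≡ 95 (mod 101)
77^20 ≡ 36 (mod 101)
77^25 ≡ 100 (mod 101)
77^50 ≡ 1 (mod 101) ✓
The smallest such exponent is 50, so the order of 77 is 50.

50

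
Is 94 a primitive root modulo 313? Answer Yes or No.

φ(313) = 313 − 1 = 312 = 2^3 · 3 · 13.
94 is a primitive root mod 313 iff 94^(φ(313)/q) ≢ 1 for every prime q | φ(313), i.e. q ∈ {2, 3, 13}.
94^156 ≡ 312 (mod 313)  [q = 2: ≢ 1 ✓]
94^104 ≡ 98 (mod 313)  [q = 3: ≢ 1 ✓]
94^24 ≡ 234 (mod 313)  [q = 13: ≢ 1 ✓]
All checks pass, so 94 has order 312 and is a primitive root modulo 313.

Yes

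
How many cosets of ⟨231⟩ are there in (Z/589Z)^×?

6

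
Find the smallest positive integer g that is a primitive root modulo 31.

3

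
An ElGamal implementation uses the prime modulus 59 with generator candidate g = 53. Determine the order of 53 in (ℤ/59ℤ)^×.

Since 53 ∈ (Z/59Z)^×, its order divides φ(59) = 59 − 1 = 58 = 2 · 29.
Divisors of 58: 1, 2, 29, 58.
Test each divisor d:
53^1 ≡ 53 (mod 59)
53^2 ≡ 36 (mod 59)
53^29 ≡ 1 (mod 59) ✓
Therefore the multiplicative order of 53 modulo 59 is 29.

29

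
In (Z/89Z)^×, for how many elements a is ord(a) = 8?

4

φ(89) = 89 − 1 = 88 = 2^3 · 11.
(Z/89Z)^× is cyclic (|G| = 88); a cyclic group of order m has exactly φ(d) elements of each order d | m, and none otherwise.
8 = 2^3 divides 88, and φ(8) = 4.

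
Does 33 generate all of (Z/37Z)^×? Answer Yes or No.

φ(37) = 37 − 1 = 36 = 2^2 · 3^2.
Test 33^(36/q) mod 37 for each prime factor q of 36:
33^18 ≡ 1 (mod 37)  [q = 2: ≡ 1 ✗]
33^12 ≡ 10 (mod 37)  [q = 3: ≢ 1 ✓]
The check at q = 2 fails, so 33 generates a proper subgroup.

No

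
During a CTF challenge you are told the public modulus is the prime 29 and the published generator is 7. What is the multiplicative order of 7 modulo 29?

ord(7) | φ(29) = 29 − 1 = 28 = 2^2 · 7.
Divisors of 28: 1, 2, 4, 7, 14, 28.
Check 7^d mod 29 for each divisor in increasing order:
7^1 ≡ 7 (mod 29)
7^2 ≡ 20 (mod 29)
7^4 ≡ 23 (mod 29)
7^7 ≡ 1 (mod 29) ✓
Hence ord(7) = 7.

7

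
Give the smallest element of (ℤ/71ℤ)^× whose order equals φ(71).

φ(71) = 71 − 1 = 70 = 2 · 5 · 7.
g is a primitive root iff g^(70/q) ≢ 1 (mod 71) for each prime q ∈ {2, 5, 7}.
g = 2: 2^35 ≡ 1 — hits 1, so not a primitive root.
g = 3: 3^35 ≡ 1 — hits 1, so not a primitive root.
g = 4: 4^35 ≡ 1 — hits 1, so not a primitive root.
g = 5: 5^35 ≡ 1 — hits 1, so not a primitive root.
g = 6: 6^35 ≡ 1 — hits 1, so not a primitive root.
g = 7: 7^35 ≡ 70; 7^14 ≡ 54; 7^10 ≡ 45 — none is 1, so 7 is a primitive root.
So 7 is the smallest generator of (Z/71Z)^×.

7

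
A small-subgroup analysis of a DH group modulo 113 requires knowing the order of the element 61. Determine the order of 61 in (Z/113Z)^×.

56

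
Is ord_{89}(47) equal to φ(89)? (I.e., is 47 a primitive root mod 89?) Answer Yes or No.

φ(89) = 89 − 1 = 88 = 2^3 · 11.
It suffices to check that the order of 47 is not a proper divisor of 88: compute 47^(88/q) for q ∈ {2, 11}.
47^44 ≡ 1 (mod 89)  [q = 2: ≡ 1 ✗]
47^8 ≡ 32 (mod 89)  [q = 11: ≢ 1 ✓]
47^44 ≡ 1 shows ord(47) | 44, strictly less than φ(89); not a primitive root.

No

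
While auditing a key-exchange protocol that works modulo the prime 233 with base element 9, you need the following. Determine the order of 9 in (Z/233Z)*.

116

Since 9 ∈ (Z/233Z)^×, its order divides φ(233) = 233 − 1 = 232 = 2^3 · 29.
Divisors of 232: 1, 2, 4, 8, 29, 58, 116, 232.
Test each divisor d:
9^1 ≡ 9 (mod 233)
9^2 ≡ 81 (mod 233)
9^4 ≡ 37 (mod 233)
9^8 ≡ 204 (mod 233)
9^29 ≡ 144 (mod 233)
9^58 ≡ 232 (mod 233)
9^116 ≡ 1 (mod 233) ✓
Therefore the multiplicative order of 9 modulo 233 is 116.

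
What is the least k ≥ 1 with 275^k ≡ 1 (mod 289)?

By Lagrange's theorem, ord_289(275) divides φ(289) = φ(17^2) = 17·(17−1) = 272 = 2^4 · 17.
Divisors of 272: 1, 2, 4, 8, 16, 17, 34, 68, 136, 272.
Evaluate successive powers at the divisors of 272:
275^1 ≡ 275
275^2 ≡ 196
275^4 ≡ 268
275^8 ≡ 152
275^16 ≡ 273
275^17 ≡ 224
275^34 ≡ 179
275^68 ≡ 251
275^136 ≡ 288
275^272 ≡ 1
Therefore the multiplicative order of 275 modulo 289 is 272.

272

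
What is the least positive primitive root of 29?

2

φ(29) = 29 − 1 = 28 = 2^2 · 7.
Test candidates g = 2, 3, … against the prime factors q ∈ {2, 7} of φ(29): g is a generator iff g^(28/q) ≢ 1 for every such q.
g = 2: 2^14 ≡ 28; 2^4 ≡ 16 — none is 1, so 2 is a primitive root.
Hence the least primitive root of 29 is 2.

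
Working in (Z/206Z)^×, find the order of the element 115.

102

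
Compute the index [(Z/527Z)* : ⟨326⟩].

6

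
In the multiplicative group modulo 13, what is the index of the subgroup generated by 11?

1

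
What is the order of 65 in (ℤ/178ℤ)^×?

Since 65 ∈ (Z/178Z)^×, its order divides φ(178) = φ(2)·φ(89) = 1·88 = 88 = 2^3 · 11.
Divisors of 88: 1, 2, 4, 8, 11, 22, 44, 88.
Evaluate successive powers at the divisors of 88:
65^1 ≡ 65
65^2 ≡ 131
65^4 ≡ 73
65^8 ≡ 167
65^11 ≡ 141
65^22 ≡ 123
65^44 ≡ 177
65^88 ≡ 1
The smallest such exponent is 88, so the order of 65 is 88.

88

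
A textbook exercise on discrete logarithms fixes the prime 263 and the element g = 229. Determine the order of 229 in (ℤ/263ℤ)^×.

Since 229 ∈ (Z/263Z)^×, its order divides φ(263) = 263 − 1 = 262 = 2 · 131.
Divisors of 262: 1, 2, 131, 262.
Check 229^d mod 263 for each divisor in increasing order:
229^1 ≡ 229
229^2 ≡ 104
229^131 ≡ 262
229^262 ≡ 1
So ord_263(229) = 262.

262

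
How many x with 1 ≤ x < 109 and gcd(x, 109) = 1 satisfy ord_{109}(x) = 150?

0

φ(109) = 109 − 1 = 108 = 2^2 · 3^3.
(Z/109Z)^× is cyclic (|G| = 108); a cyclic group of order m has exactly φ(d) elements of each order d | m, and none otherwise.
Here 108 is not a multiple of 150, so there are no elements of order 150.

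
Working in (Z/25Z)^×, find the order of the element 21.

5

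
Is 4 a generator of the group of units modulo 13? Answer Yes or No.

φ(13) = 13 − 1 = 12 = 2^2 · 3.
An element g generates (Z/13Z)^× iff g^(12/q) ≢ 1 (mod 13) for each prime q ∈ {2, 3}.
4^6 ≡ 1 (mod 13)  [q = 2: ≡ 1 ✗]
4^4 ≡ 9 (mod 13)  [q = 3: ≢ 1 ✓]
4^6 ≡ 1 shows ord(4) | 6, strictly less than φ(13); not a primitive root.

No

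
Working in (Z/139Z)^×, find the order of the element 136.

69

The order of 136 must divide φ(139) = 139 − 1 = 138 = 2 · 3 · 23.
Divisors of 138: 1, 2, 3, 6, 23, 46, 69, 138.
Test each divisor d:
136^1 ≡ 136 (mod 139)
136^2 ≡ 9 (mod 139)
136^3 ≡ 112 (mod 139)
136^6 ≡ 34 (mod 139)
136^23 ≡ 96 (mod 139)
136^46 ≡ 42 (mod 139)
136^69 ≡ 1 (mod 139) ✓
So ord_139(136) = 69.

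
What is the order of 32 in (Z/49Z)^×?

21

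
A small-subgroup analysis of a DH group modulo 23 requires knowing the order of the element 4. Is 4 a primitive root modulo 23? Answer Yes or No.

φ(23) = 23 − 1 = 22 = 2 · 11.
It suffices to check that the order of 4 is not a proper divisor of 22: compute 4^(22/q) for q ∈ {2, 11}.
4^11 ≡ 1 (mod 23)  [q = 2: ≡ 1 ✗]
4^2 ≡ 16 (mod 23)  [q = 11: ≢ 1 ✓]
The check at q = 2 fails, so 4 generates a proper subgroup.

No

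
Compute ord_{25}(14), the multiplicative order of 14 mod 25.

10

Since 14 ∈ (Z/25Z)^×, its order divides φ(25) = φ(5^2) = 5·(5−1) = 20 = 2^2 · 5.
Divisors of 20: 1, 2, 4, 5, 10, 20.
Compute 14^d (mod 25) for the divisors d until we hit 1:
14^1 ≡ 14
14^2 ≡ 21
14^4 ≡ 16
14^5 ≡ 24
14^10 ≡ 1
The smallest such exponent is 10, so the order of 14 is 10.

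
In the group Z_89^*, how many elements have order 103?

φ(89) = 89 − 1 = 88 = 2^3 · 11.
Since (Z/89Z)^× is cyclic of order 88, the number of elements of order d is φ(d) when d | 88 and 0 otherwise.
Here 88 is not a multiple of 103, so there are no elements of order 103.

0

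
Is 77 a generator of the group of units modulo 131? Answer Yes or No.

φ(131) = 131 − 1 = 130 = 2 · 5 · 13.
An element g generates (Z/131Z)^× iff g^(130/q) ≢ 1 (mod 131) for each prime q ∈ {2, 5, 13}.
77^65 ≡ 1 (mod 131)  [q = 2: ≡ 1 ✗]
77^26 ≡ 58 (mod 131)  [q = 5: ≢ 1 ✓]
77^10 ≡ 39 (mod 131)  [q = 13: ≢ 1 ✓]
77^65 ≡ 1 shows ord(77) | 65, strictly less than φ(131); not a primitive root.

No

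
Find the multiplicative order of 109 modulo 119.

48

ord(109) | φ(119) = φ(7·17) = (7−1)·(17−1) = 6·16 = 96 = 2^5 · 3.
Divisors of 96: 1, 2, 3, 4, 6, 8, 12, 16, 24, 32, 48, 96.
Test each divisor d:
109^1 ≡ 109
109^2 ≡ 100
109^3 ≡ 71
109^4 ≡ 4
109^6 ≡ 43
109^8 ≡ 16
109^12 ≡ 64
109^16 ≡ 18
109^24 ≡ 50
109^32 ≡ 86
109^48 ≡ 1
Hence ord(109) = 48.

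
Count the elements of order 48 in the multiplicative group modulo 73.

0

φ(73) = 73 − 1 = 72 = 2^3 · 3^2.
Since (Z/73Z)^× is cyclic of order 72, the number of elements of order d is φ(d) when d | 72 and 0 otherwise.
Since 48 ∤ 72, the count is 0.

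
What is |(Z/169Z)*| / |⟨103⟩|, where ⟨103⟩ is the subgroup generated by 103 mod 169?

6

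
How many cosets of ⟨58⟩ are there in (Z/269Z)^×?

Since 58 ∈ (Z/269Z)^×, its order divides φ(269) = 269 − 1 = 268 = 2^2 · 67.
Divisors of 268: 1, 2, 4, 67, 134, 268.
Test each divisor d:
58^1 ≡ 58 (mod 269)
58^2 ≡ 136 (mod 269)
58^4 ≡ 204 (mod 269)
58^67 ≡ 1 (mod 269) ✓
So ord_269(58) = 67, hence |⟨58⟩| = 67.
[(Z/269Z)^× : ⟨58⟩] = 268/67 = 4.

4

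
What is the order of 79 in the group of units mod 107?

By Lagrange's theorem, ord_107(79) divides φ(107) = 107 − 1 = 106 = 2 · 53.
Divisors of 106: 1, 2, 53, 106.
Test each divisor d:
79^1 ≡ 79 (mod 107)
79^2 ≡ 35 (mod 107)
79^53 ≡ 1 (mod 107) ✓
So ord_107(79) = 53.

53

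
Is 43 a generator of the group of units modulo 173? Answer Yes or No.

φ(173) = 173 − 1 = 172 = 2^2 · 43.
Test 43^(172/q) mod 173 for each prime factor q of 172:
43^86 ≡ 1 (mod 173)  [q = 2: ≡ 1 ✗]
43^4 ≡ 148 (mod 173)  [q = 43: ≢ 1 ✓]
The check at q = 2 fails, so 43 generates a proper subgroup.

No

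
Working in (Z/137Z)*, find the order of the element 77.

34

By Lagrange's theorem, ord_137(77) divides φ(137) = 137 − 1 = 136 = 2^3 · 17.
Divisors of 136: 1, 2, 4, 8, 17, 34, 68, 136.
Test each divisor d:
77^1 ≡ 77
77^2 ≡ 38
77^4 ≡ 74
77^8 ≡ 133
77^17 ≡ 136
77^34 ≡ 1
The smallest such exponent is 34, so the order of 77 is 34.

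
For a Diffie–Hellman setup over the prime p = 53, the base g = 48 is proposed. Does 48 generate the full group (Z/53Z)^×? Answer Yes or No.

φ(53) = 53 − 1 = 52 = 2^2 · 13.
Test 48^(52/q) mod 53 for each prime factor q of 52:
48^26 ≡ 52 (mod 53)  [q = 2: ≢ 1 ✓]
48^4 ≡ 42 (mod 53)  [q = 13: ≢ 1 ✓]
Every test exponent gives a nontrivial residue, hence 48 generates the full group.

Yes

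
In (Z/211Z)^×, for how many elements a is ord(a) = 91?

0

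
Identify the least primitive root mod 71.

7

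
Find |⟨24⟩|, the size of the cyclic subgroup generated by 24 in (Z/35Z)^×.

6

Since 24 ∈ (Z/35Z)^×, its order divides φ(35) = φ(5·7) = (5−1)·(7−1) = 4·6 = 24 = 2^3 · 3.
Divisors of 24: 1, 2, 3, 4, 6, 8, 12, 24.
Test each divisor d:
24^1 ≡ 24 (mod 35)
24^2 ≡ 16 (mod 35)
24^3 ≡ 34 (mod 35)
24^4 ≡ 11 (mod 35)
24^6 ≡ 1 (mod 35) ✓
Therefore the multiplicative order of 24 modulo 35 is 6.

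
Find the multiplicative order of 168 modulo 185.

Since 168 ∈ (Z/185Z)^×, its order divides φ(185) = φ(5·37) = (5−1)·(37−1) = 4·36 = 144 = 2^4 · 3^2.
Divisors of 144: 1, 2, 3, 4, 6, 8, 9, 12, 16, 18, 24, 36, 48, 72, 144.
Check 168^d mod 185 for each divisor in increasing order:
168^1 ≡ 168 (mod 185)
168^2 ≡ 104 (mod 185)
168^3 ≡ 82 (mod 185)
168^4 ≡ 86 (mod 185)
168^6 ≡ 64 (mod 185)
168^8 ≡ 181 (mod 185)
168^9 ≡ 68 (mod 185)
168^12 ≡ 26 (mod 185)
168^16 ≡ 16 (mod 185)
168^18 ≡ 184 (mod 185)
168^24 ≡ 121 (mod 185)
168^36 ≡ 1 (mod 185) ✓
The smallest such exponent is 36, so the order of 168 is 36.

36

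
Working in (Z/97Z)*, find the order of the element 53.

By Lagrange's theorem, ord_97(53) divides φ(97) = 97 − 1 = 96 = 2^5 · 3.
Divisors of 96: 1, 2, 3, 4, 6, 8, 12, 16, 24, 32, 48, 96.
Test each divisor d:
53^1 ≡ 53
53^2 ≡ 93
53^3 ≡ 79
53^4 ≡ 16
53^6 ≡ 33
53^8 ≡ 62
53^12 ≡ 22
53^16 ≡ 61
53^24 ≡ 96
53^32 ≡ 35
53^48 ≡ 1
The smallest such exponent is 48, so the order of 53 is 48.

48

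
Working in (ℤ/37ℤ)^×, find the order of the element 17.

36

ord(17) | φ(37) = 37 − 1 = 36 = 2^2 · 3^2.
Divisors of 36: 1, 2, 3, 4, 6, 9, 12, 18, 36.
Compute 17^d (mod 37) for the divisors d until we hit 1:
17^1 ≡ 17 (mod 37)
17^2 ≡ 30 (mod 37)
17^3 ≡ 29 (mod 37)
17^4 ≡ 12 (mod 37)
17^6 ≡ 27 (mod 37)
17^9 ≡ 6 (mod 37)
17^12 ≡ 26 (mod 37)
17^18 ≡ 36 (mod 37)
17^36 ≡ 1 (mod 37) ✓
The smallest such exponent is 36, so the order of 17 is 36.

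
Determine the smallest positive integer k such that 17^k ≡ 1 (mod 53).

26

By Lagrange's theorem, ord_53(17) divides φ(53) = 53 − 1 = 52 = 2^2 · 13.
Divisors of 52: 1, 2, 4, 13, 26, 52.
Check 17^d mod 53 for each divisor in increasing order:
17^1 ≡ 17 (mod 53)
17^2 ≡ 24 (mod 53)
17^4 ≡ 46 (mod 53)
17^13 ≡ 52 (mod 53)
17^26 ≡ 1 (mod 53) ✓
The smallest such exponent is 26, so the order of 17 is 26.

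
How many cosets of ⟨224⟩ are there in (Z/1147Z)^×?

The order of 224 must divide φ(1147) = φ(31·37) = (31−1)·(37−1) = 30·36 = 1080 = 2^3 · 3^3 · 5.
Divisors of 1080: 1, 2, 3, 4, 5, 6, 8, 9, 10, 12, 15, 18, 20, 24, 27, 30, 36, 40, 45, 54, 60, 72, 90, 108, 120, 135, 180, 216, 270, 360, 540, 1080.
Evaluate successive powers at the divisors of 1080:
224^1 ≡ 224
224^2 ≡ 855
224^3 ≡ 1118
224^4 ≡ 386
224^5 ≡ 439
224^6 ≡ 841
224^8 ≡ 1033
224^9 ≡ 845
224^10 ≡ 25
224^12 ≡ 729
224^15 ≡ 652
224^18 ≡ 591
224^20 ≡ 625
224^24 ≡ 380
224^27 ≡ 450
224^30 ≡ 714
224^36 ≡ 593
224^40 ≡ 645
224^45 ≡ 993
224^54 ≡ 628
224^60 ≡ 528
224^72 ≡ 667
224^90 ≡ 776
224^108 ≡ 963
224^120 ≡ 63
224^135 ≡ 931
224^180 ≡ 1
The order of 224 is 180, so the subgroup it generates has 180 elements.
[(Z/1147Z)^× : ⟨224⟩] = 1080/180 = 6.

6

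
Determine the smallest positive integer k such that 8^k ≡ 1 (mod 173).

172

ord(8) | φ(173) = 173 − 1 = 172 = 2^2 · 43.
Divisors of 172: 1, 2, 4, 43, 86, 172.
Check 8^d mod 173 for each divisor in increasing order:
8^1 ≡ 8
8^2 ≡ 64
8^4 ≡ 117
8^43 ≡ 93
8^86 ≡ 172
8^172 ≡ 1
Hence ord(8) = 172.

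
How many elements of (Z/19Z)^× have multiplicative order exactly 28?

0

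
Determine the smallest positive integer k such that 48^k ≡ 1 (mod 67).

66

The order of 48 must divide φ(67) = 67 − 1 = 66 = 2 · 3 · 11.
Divisors of 66: 1, 2, 3, 6, 11, 22, 33, 66.
Compute 48^d (mod 67) for the divisors d until we hit 1:
48^1 ≡ 48
48^2 ≡ 26
48^3 ≡ 42
48^6 ≡ 22
48^11 ≡ 38
48^22 ≡ 37
48^33 ≡ 66
48^66 ≡ 1
The smallest such exponent is 66, so the order of 48 is 66.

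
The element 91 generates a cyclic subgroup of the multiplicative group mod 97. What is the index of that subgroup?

8

By Lagrange's theorem, ord_97(91) divides φ(97) = 97 − 1 = 96 = 2^5 · 3.
Divisors of 96: 1, 2, 3, 4, 6, 8, 12, 16, 24, 32, 48, 96.
Check 91^d mod 97 for each divisor in increasing order:
91^1 ≡ 91
91^2 ≡ 36
91^3 ≡ 75
91^4 ≡ 35
91^6 ≡ 96
91^8 ≡ 61
91^12 ≡ 1
Thus |⟨91⟩| = ord(91) = 12.
The index is φ(97) / ord(91) = 96 / 12 = 8.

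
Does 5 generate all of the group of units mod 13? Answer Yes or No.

No

φ(13) = 13 − 1 = 12 = 2^2 · 3.
Test 5^(12/q) mod 13 for each prime factor q of 12:
5^6 ≡ 12 (mod 13)  [q = 2: ≢ 1 ✓]
5^4 ≡ 1 (mod 13)  [q = 3: ≡ 1 ✗]
5^4 ≡ 1 shows ord(5) | 4, strictly less than φ(13); not a primitive root.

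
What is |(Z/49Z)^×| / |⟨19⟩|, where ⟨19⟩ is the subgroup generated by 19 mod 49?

7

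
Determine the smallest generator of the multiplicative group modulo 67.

2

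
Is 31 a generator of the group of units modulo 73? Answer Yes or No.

φ(73) = 73 − 1 = 72 = 2^3 · 3^2.
31 is a primitive root mod 73 iff 31^(φ(73)/q) ≢ 1 for every prime q | φ(73), i.e. q ∈ {2, 3}.
31^36 ≡ 72 (mod 73)  [q = 2: ≢ 1 ✓]
31^24 ≡ 64 (mod 73)  [q = 3: ≢ 1 ✓]
None equal 1, so ord_73(31) = 72: 31 is a primitive root.

Yes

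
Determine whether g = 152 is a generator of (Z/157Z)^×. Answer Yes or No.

φ(157) = 157 − 1 = 156 = 2^2 · 3 · 13.
Test 152^(156/q) mod 157 for each prime factor q of 156:
152^78 ≡ 156 (mod 157)  [q = 2: ≢ 1 ✓]
152^52 ≡ 12 (mod 157)  [q = 3: ≢ 1 ✓]
152^12 ≡ 130 (mod 157)  [q = 13: ≢ 1 ✓]
Every test exponent gives a nontrivial residue, hence 152 generates the full group.

Yes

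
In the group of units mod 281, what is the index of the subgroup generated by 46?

1

Since 46 ∈ (Z/281Z)^×, its order divides φ(281) = 281 − 1 = 280 = 2^3 · 5 · 7.
Divisors of 280: 1, 2, 4, 5, 7, 8, 10, 14, 20, 28, 35, 40, 56, 70, 140, 280.
Test each divisor d:
46^1 ≡ 46 (mod 281)
46^2 ≡ 149 (mod 281)
46^4 ≡ 2 (mod 281)
46^5 ≡ 92 (mod 281)
46^7 ≡ 220 (mod 281)
46^8 ≡ 4 (mod 281)
46^10 ≡ 34 (mod 281)
46^14 ≡ 68 (mod 281)
46^20 ≡ 32 (mod 281)
46^28 ≡ 128 (mod 281)
46^35 ≡ 60 (mod 281)
46^40 ≡ 181 (mod 281)
46^56 ≡ 86 (mod 281)
46^70 ≡ 228 (mod 281)
46^140 ≡ 280 (mod 281)
46^280 ≡ 1 (mod 281) ✓
Thus |⟨46⟩| = ord(46) = 280.
The index is φ(281) / ord(46) = 280 / 280 = 1.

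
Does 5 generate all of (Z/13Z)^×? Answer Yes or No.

φ(13) = 13 − 1 = 12 = 2^2 · 3.
Test 5^(12/q) mod 13 for each prime factor q of 12:
5^6 ≡ 12 (mod 13)  [q = 2: ≢ 1 ✓]
5^4 ≡ 1 (mod 13)  [q = 3: ≡ 1 ✗]
5^4 ≡ 1 shows ord(5) | 4, strictly less than φ(13); not a primitive root.

No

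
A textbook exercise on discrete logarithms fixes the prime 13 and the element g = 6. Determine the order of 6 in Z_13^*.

By Lagrange's theorem, ord_13(6) divides φ(13) = 13 − 1 = 12 = 2^2 · 3.
Divisors of 12: 1, 2, 3, 4, 6, 12.
Test each divisor d:
6^1 ≡ 6 (mod 13)
6^2 ≡ 10 (mod 13)
6^3 ≡ 8 (mod 13)
6^4 ≡ 9 (mod 13)
6^6 ≡ 12 (mod 13)
6^12 ≡ 1 (mod 13) ✓
So ord_13(6) = 12.

12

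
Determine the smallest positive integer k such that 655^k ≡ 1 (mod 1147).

The order of 655 must divide φ(1147) = φ(31·37) = (31−1)·(37−1) = 30·36 = 1080 = 2^3 · 3^3 · 5.
Divisors of 1080: 1, 2, 3, 4, 5, 6, 8, 9, 10, 12, 15, 18, 20, 24, 27, 30, 36, 40, 45, 54, 60, 72, 90, 108, 120, 135, 180, 216, 270, 360, 540, 1080.
Test each divisor d:
655^1 ≡ 655 (mod 1147)
655^2 ≡ 47 (mod 1147)
655^3 ≡ 963 (mod 1147)
655^4 ≡ 1062 (mod 1147)
655^5 ≡ 528 (mod 1147)
655^6 ≡ 593 (mod 1147)
655^8 ≡ 343 (mod 1147)
655^9 ≡ 1000 (mod 1147)
655^10 ≡ 63 (mod 1147)
655^12 ≡ 667 (mod 1147)
655^15 ≡ 1 (mod 1147) ✓
So ord_1147(655) = 15.

15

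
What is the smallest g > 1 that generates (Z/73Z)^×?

φ(73) = 73 − 1 = 72 = 2^3 · 3^2.
Test candidates g = 2, 3, … against the prime factors q ∈ {2, 3} of φ(73): g is a generator iff g^(72/q) ≢ 1 for every such q.
g = 2: 2^36 ≡ 1 — hits 1, so not a primitive root.
g = 3: 3^36 ≡ 1 — hits 1, so not a primitive root.
g = 4: 4^36 ≡ 1 — hits 1, so not a primitive root.
g = 5: 5^36 ≡ 72; 5^24 ≡ 8 — none is 1, so 5 is a primitive root.
Hence the least primitive root of 73 is 5.

5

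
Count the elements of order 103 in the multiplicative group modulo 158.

φ(158) = φ(2)·φ(79) = 1·78 = 78 = 2 · 3 · 13.
Since (Z/158Z)^× is cyclic of order 78, the number of elements of order d is φ(d) when d | 78 and 0 otherwise.
Here 78 is not a multiple of 103, so there are no elements of order 103.

0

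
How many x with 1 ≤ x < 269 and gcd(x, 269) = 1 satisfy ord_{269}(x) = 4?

2

φ(269) = 269 − 1 = 268 = 2^2 · 67.
In a cyclic group of order 268, there are φ(d) elements of order d for each divisor d of 268, and zero for non-divisors.
4 = 2^2 divides 268, and φ(4) = 2.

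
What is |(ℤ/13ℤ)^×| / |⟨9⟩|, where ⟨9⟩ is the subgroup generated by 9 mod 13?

Since 9 ∈ (Z/13Z)^×, its order divides φ(13) = 13 − 1 = 12 = 2^2 · 3.
Divisors of 12: 1, 2, 3, 4, 6, 12.
Evaluate successive powers at the divisors of 12:
9^1 ≡ 9
9^2 ≡ 3
9^3 ≡ 1
So ord_13(9) = 3, hence |⟨9⟩| = 3.
Index = |(Z/13Z)^×| / |⟨9⟩| = 12 / 3 = 4.

4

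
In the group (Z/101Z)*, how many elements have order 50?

φ(101) = 101 − 1 = 100 = 2^2 · 5^2.
In a cyclic group of order 100, there are φ(d) elements of order d for each divisor d of 100, and zero for non-divisors.
50 = 2 · 5^2 divides 100, and φ(50) = 20.

20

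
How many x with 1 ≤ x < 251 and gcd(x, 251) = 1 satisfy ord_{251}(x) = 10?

4

φ(251) = 251 − 1 = 250 = 2 · 5^3.
(Z/251Z)^× is cyclic (|G| = 250); a cyclic group of order m has exactly φ(d) elements of each order d | m, and none otherwise.
10 = 2 · 5 divides 250, and φ(10) = 4.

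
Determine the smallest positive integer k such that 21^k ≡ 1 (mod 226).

112

The order of 21 must divide φ(226) = φ(2)·φ(113) = 1·112 = 112 = 2^4 · 7.
Divisors of 112: 1, 2, 4, 7, 8, 14, 16, 28, 56, 112.
Check 21^d mod 226 for each divisor in increasing order:
21^1 ≡ 21 (mod 226)
21^2 ≡ 215 (mod 226)
21^4 ≡ 121 (mod 226)
21^7 ≡ 73 (mod 226)
21^8 ≡ 177 (mod 226)
21^14 ≡ 131 (mod 226)
21^16 ≡ 141 (mod 226)
21^28 ≡ 211 (mod 226)
21^56 ≡ 225 (mod 226)
21^112 ≡ 1 (mod 226) ✓
So ord_226(21) = 112.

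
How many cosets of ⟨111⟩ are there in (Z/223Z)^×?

3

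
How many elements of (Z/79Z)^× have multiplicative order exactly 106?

φ(79) = 79 − 1 = 78 = 2 · 3 · 13.
Since (Z/79Z)^× is cyclic of order 78, the number of elements of order d is φ(d) when d | 78 and 0 otherwise.
106 does not divide 78, so no element of (Z/79Z)^× has order 106.

0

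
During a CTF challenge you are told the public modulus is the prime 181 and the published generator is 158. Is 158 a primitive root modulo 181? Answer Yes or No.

Yes

φ(181) = 181 − 1 = 180 = 2^2 · 3^2 · 5.
158 is a primitive root mod 181 iff 158^(φ(181)/q) ≢ 1 for every prime q | φ(181), i.e. q ∈ {2, 3, 5}.
158^90 ≡ 180 (mod 181)  [q = 2: ≢ 1 ✓]
158^60 ≡ 132 (mod 181)  [q = 3: ≢ 1 ✓]
158^36 ≡ 125 (mod 181)  [q = 5: ≢ 1 ✓]
None equal 1, so ord_181(158) = 180: 158 is a primitive root.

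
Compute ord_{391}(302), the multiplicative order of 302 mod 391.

44

By Lagrange's theorem, ord_391(302) divides φ(391) = φ(17·23) = (17−1)·(23−1) = 16·22 = 352 = 2^5 · 11.
Divisors of 352: 1, 2, 4, 8, 11, 16, 22, 32, 44, 88, 176, 352.
Evaluate successive powers at the divisors of 352:
302^1 ≡ 302
302^2 ≡ 101
302^4 ≡ 35
302^8 ≡ 52
302^11 ≡ 208
302^16 ≡ 358
302^22 ≡ 254
302^32 ≡ 307
302^44 ≡ 1
The smallest such exponent is 44, so the order of 302 is 44.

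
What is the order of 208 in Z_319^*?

14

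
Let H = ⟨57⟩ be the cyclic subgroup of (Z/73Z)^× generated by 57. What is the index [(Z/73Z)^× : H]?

4

The order of 57 must divide φ(73) = 73 − 1 = 72 = 2^3 · 3^2.
Divisors of 72: 1, 2, 3, 4, 6, 8, 9, 12, 18, 24, 36, 72.
Check 57^d mod 73 for each divisor in increasing order:
57^1 ≡ 57 (mod 73)
57^2 ≡ 37 (mod 73)
57^3 ≡ 65 (mod 73)
57^4 ≡ 55 (mod 73)
57^6 ≡ 64 (mod 73)
57^8 ≡ 32 (mod 73)
57^9 ≡ 72 (mod 73)
57^12 ≡ 8 (mod 73)
57^18 ≡ 1 (mod 73) ✓
So ord_73(57) = 18, hence |⟨57⟩| = 18.
Index = |(Z/73Z)^×| / |⟨57⟩| = 72 / 18 = 4.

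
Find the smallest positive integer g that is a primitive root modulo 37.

2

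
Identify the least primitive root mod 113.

3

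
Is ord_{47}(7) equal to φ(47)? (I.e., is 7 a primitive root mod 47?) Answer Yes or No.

No

φ(47) = 47 − 1 = 46 = 2 · 23.
Test 7^(46/q) mod 47 for each prime factor q of 46:
7^23 ≡ 1 (mod 47)  [q = 2: ≡ 1 ✗]
7^2 ≡ 2 (mod 47)  [q = 23: ≢ 1 ✓]
The check at q = 2 fails, so 7 generates a proper subgroup.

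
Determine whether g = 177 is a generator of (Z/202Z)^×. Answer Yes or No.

No

φ(202) = φ(2)·φ(101) = 1·100 = 100 = 2^2 · 5^2.
An element g generates (Z/202Z)^× iff g^(100/q) ≢ 1 (mod 202) for each prime q ∈ {2, 5}.
177^50 ≡ 1 (mod 202)  [q = 2: ≡ 1 ✗]
177^20 ≡ 87 (mod 202)  [q = 5: ≢ 1 ✓]
The check at q = 2 fails, so 177 generates a proper subgroup.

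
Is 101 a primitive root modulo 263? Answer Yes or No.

Yes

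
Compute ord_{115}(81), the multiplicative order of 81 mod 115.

ord(81) | φ(115) = φ(5·23) = (5−1)·(23−1) = 4·22 = 88 = 2^3 · 11.
Divisors of 88: 1, 2, 4, 8, 11, 22, 44, 88.
Compute 81^d (mod 115) for the divisors d until we hit 1:
81^1 ≡ 81 (mod 115)
81^2 ≡ 6 (mod 115)
81^4 ≡ 36 (mod 115)
81^8 ≡ 31 (mod 115)
81^11 ≡ 1 (mod 115) ✓
So ord_115(81) = 11.

11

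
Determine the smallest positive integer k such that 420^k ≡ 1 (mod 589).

90

Since 420 ∈ (Z/589Z)^×, its order divides φ(589) = φ(19·31) = (19−1)·(31−1) = 18·30 = 540 = 2^2 · 3^3 · 5.
Divisors of 540: 1, 2, 3, 4, 5, 6, 9, 10, 12, 15, 18, 20, 27, 30, 36, 45, 54, 60, 90, 108, 135, 180, 270, 540.
Check 420^d mod 589 for each divisor in increasing order:
420^1 ≡ 420 (mod 589)
420^2 ≡ 289 (mod 589)
420^3 ≡ 46 (mod 589)
420^4 ≡ 472 (mod 589)
420^5 ≡ 336 (mod 589)
420^6 ≡ 349 (mod 589)
420^9 ≡ 151 (mod 589)
420^10 ≡ 397 (mod 589)
420^12 ≡ 467 (mod 589)
420^15 ≡ 278 (mod 589)
420^18 ≡ 419 (mod 589)
420^20 ≡ 346 (mod 589)
420^27 ≡ 246 (mod 589)
420^30 ≡ 125 (mod 589)
420^36 ≡ 39 (mod 589)
420^45 ≡ 588 (mod 589)
420^54 ≡ 438 (mod 589)
420^60 ≡ 311 (mod 589)
420^90 ≡ 1 (mod 589) ✓
Hence ord(420) = 90.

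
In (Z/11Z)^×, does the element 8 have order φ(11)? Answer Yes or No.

φ(11) = 11 − 1 = 10 = 2 · 5.
It suffices to check that the order of 8 is not a proper divisor of 10: compute 8^(10/q) for q ∈ {2, 5}.
8^5 ≡ 10 (mod 11)  [q = 2: ≢ 1 ✓]
8^2 ≡ 9 (mod 11)  [q = 5: ≢ 1 ✓]
None equal 1, so ord_11(8) = 10: 8 is a primitive root.

Yes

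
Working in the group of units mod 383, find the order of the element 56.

191

Since 56 ∈ (Z/383Z)^×, its order divides φ(383) = 383 − 1 = 382 = 2 · 191.
Divisors of 382: 1, 2, 191, 382.
Test each divisor d:
56^1 ≡ 56 (mod 383)
56^2 ≡ 72 (mod 383)
56^191 ≡ 1 (mod 383) ✓
So ord_383(56) = 191.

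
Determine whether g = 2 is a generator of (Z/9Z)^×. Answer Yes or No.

Yes

φ(9) = φ(3^2) = 3·(3−1) = 6 = 2 · 3.
Test 2^(6/q) mod 9 for each prime factor q of 6:
2^3 ≡ 8 (mod 9)  [q = 2: ≢ 1 ✓]
2^2 ≡ 4 (mod 9)  [q = 3: ≢ 1 ✓]
Every test exponent gives a nontrivial residue, hence 2 generates the full group.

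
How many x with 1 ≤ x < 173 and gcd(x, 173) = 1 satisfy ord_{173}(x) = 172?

84

φ(173) = 173 − 1 = 172 = 2^2 · 43.
In a cyclic group of order 172, there are φ(d) elements of order d for each divisor d of 172, and zero for non-divisors.
172 = 2^2 · 43 divides 172, and φ(172) = 84.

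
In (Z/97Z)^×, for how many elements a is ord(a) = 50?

φ(97) = 97 − 1 = 96 = 2^5 · 3.
Since (Z/97Z)^× is cyclic of order 96, the number of elements of order d is φ(d) when d | 96 and 0 otherwise.
50 does not divide 96, so no element of (Z/97Z)^× has order 50.

0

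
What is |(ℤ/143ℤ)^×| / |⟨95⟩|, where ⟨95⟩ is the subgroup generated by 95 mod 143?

4

By Lagrange's theorem, ord_143(95) divides φ(143) = φ(11·13) = (11−1)·(13−1) = 10·12 = 120 = 2^3 · 3 · 5.
Divisors of 120: 1, 2, 3, 4, 5, 6, 8, 10, 12, 15, 20, 24, 30, 40, 60, 120.
Evaluate successive powers at the divisors of 120:
95^1 ≡ 95 (mod 143)
95^2 ≡ 16 (mod 143)
95^3 ≡ 90 (mod 143)
95^4 ≡ 113 (mod 143)
95^5 ≡ 10 (mod 143)
95^6 ≡ 92 (mod 143)
95^8 ≡ 42 (mod 143)
95^10 ≡ 100 (mod 143)
95^12 ≡ 27 (mod 143)
95^15 ≡ 142 (mod 143)
95^20 ≡ 133 (mod 143)
95^24 ≡ 14 (mod 143)
95^30 ≡ 1 (mod 143) ✓
Thus |⟨95⟩| = ord(95) = 30.
Index = |(Z/143Z)^×| / |⟨95⟩| = 120 / 30 = 4.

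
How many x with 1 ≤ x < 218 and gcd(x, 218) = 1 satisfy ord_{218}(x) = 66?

0

φ(218) = φ(2)·φ(109) = 1·108 = 108 = 2^2 · 3^3.
(Z/218Z)^× is cyclic (|G| = 108); a cyclic group of order m has exactly φ(d) elements of each order d | m, and none otherwise.
Since 66 ∤ 108, the count is 0.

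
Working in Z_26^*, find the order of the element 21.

4

The order of 21 must divide φ(26) = φ(2)·φ(13) = 1·12 = 12 = 2^2 · 3.
Divisors of 12: 1, 2, 3, 4, 6, 12.
Compute 21^d (mod 26) for the divisors d until we hit 1:
21^1 ≡ 21 (mod 26)
21^2 ≡ 25 (mod 26)
21^3 ≡ 5 (mod 26)
21^4 ≡ 1 (mod 26) ✓
Hence ord(21) = 4.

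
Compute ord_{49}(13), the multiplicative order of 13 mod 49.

14

ord(13) | φ(49) = φ(7^2) = 7·(7−1) = 42 = 2 · 3 · 7.
Divisors of 42: 1, 2, 3, 6, 7, 14, 21, 42.
Evaluate successive powers at the divisors of 42:
13^1 ≡ 13 (mod 49)
13^2 ≡ 22 (mod 49)
13^3 ≡ 41 (mod 49)
13^6 ≡ 15 (mod 49)
13^7 ≡ 48 (mod 49)
13^14 ≡ 1 (mod 49) ✓
So ord_49(13) = 14.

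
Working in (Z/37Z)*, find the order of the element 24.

36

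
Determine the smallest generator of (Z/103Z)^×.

5

φ(103) = 103 − 1 = 102 = 2 · 3 · 17.
Test candidates g = 2, 3, … against the prime factors q ∈ {2, 3, 17} of φ(103): g is a generator iff g^(102/q) ≢ 1 for every such q.
g = 2: 2^51 ≡ 1 — hits 1, so not a primitive root.
g = 3: 3^51 ≡ 102; 3^34 ≡ 1 — hits 1, so not a primitive root.
g = 4: 4^51 ≡ 1 — hits 1, so not a primitive root.
g = 5: 5^51 ≡ 102; 5^34 ≡ 56; 5^6 ≡ 72 — none is 1, so 5 is a primitive root.
So 5 is the smallest generator of (Z/103Z)^×.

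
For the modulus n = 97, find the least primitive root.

φ(97) = 97 − 1 = 96 = 2^5 · 3.
g is a primitive root iff g^(96/q) ≢ 1 (mod 97) for each prime q ∈ {2, 3}.
g = 2: 2^48 ≡ 1 — hits 1, so not a primitive root.
g = 3: 3^48 ≡ 1 — hits 1, so not a primitive root.
g = 4: 4^48 ≡ 1 — hits 1, so not a primitive root.
g = 5: 5^48 ≡ 96; 5^32 ≡ 35 — none is 1, so 5 is a primitive root.
Hence the least primitive root of 97 is 5.

5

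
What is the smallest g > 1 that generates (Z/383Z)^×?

5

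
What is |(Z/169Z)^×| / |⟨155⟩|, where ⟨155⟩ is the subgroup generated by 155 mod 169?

6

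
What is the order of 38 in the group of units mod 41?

The order of 38 must divide φ(41) = 41 − 1 = 40 = 2^3 · 5.
Divisors of 40: 1, 2, 4, 5, 8, 10, 20, 40.
Evaluate successive powers at the divisors of 40:
38^1 ≡ 38 (mod 41)
38^2 ≡ 9 (mod 41)
38^4 ≡ 40 (mod 41)
38^5 ≡ 3 (mod 41)
38^8 ≡ 1 (mod 41) ✓
Hence ord(38) = 8.

8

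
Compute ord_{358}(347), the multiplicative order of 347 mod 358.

89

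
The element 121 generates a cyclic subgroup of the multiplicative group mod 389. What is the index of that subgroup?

By Lagrange's theorem, ord_389(121) divides φ(389) = 389 − 1 = 388 = 2^2 · 97.
Divisors of 388: 1, 2, 4, 97, 194, 388.
Test each divisor d:
121^1 ≡ 121 (mod 389)
121^2 ≡ 248 (mod 389)
121^4 ≡ 42 (mod 389)
121^97 ≡ 1 (mod 389) ✓
Thus |⟨121⟩| = ord(121) = 97.
[(Z/389Z)^× : ⟨121⟩] = 388/97 = 4.

4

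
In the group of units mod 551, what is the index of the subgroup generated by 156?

2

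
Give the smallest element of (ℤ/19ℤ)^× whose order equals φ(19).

φ(19) = 19 − 1 = 18 = 2 · 3^2.
g is a primitive root iff g^(18/q) ≢ 1 (mod 19) for each prime q ∈ {2, 3}.
g = 2: 2^9 ≡ 18; 2^6 ≡ 7 — none is 1, so 2 is a primitive root.
The smallest primitive root modulo 19 is 2.

2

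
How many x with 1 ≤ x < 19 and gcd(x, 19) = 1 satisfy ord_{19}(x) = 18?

φ(19) = 19 − 1 = 18 = 2 · 3^2.
(Z/19Z)^× is cyclic (|G| = 18); a cyclic group of order m has exactly φ(d) elements of each order d | m, and none otherwise.
18 = 2 · 3^2 divides 18, and φ(18) = 6.

6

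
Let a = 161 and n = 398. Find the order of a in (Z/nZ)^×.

Since 161 ∈ (Z/398Z)^×, its order divides φ(398) = φ(2)·φ(199) = 1·198 = 198 = 2 · 3^2 · 11.
Divisors of 198: 1, 2, 3, 6, 9, 11, 18, 22, 33, 66, 99, 198.
Check 161^d mod 398 for each divisor in increasing order:
161^1 ≡ 161 (mod 398)
161^2 ≡ 51 (mod 398)
161^3 ≡ 251 (mod 398)
161^6 ≡ 117 (mod 398)
161^9 ≡ 313 (mod 398)
161^11 ≡ 43 (mod 398)
161^18 ≡ 61 (mod 398)
161^22 ≡ 257 (mod 398)
161^33 ≡ 305 (mod 398)
161^66 ≡ 291 (mod 398)
161^99 ≡ 1 (mod 398) ✓
So ord_398(161) = 99.

99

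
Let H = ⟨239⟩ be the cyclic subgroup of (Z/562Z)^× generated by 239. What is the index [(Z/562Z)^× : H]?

1

Since 239 ∈ (Z/562Z)^×, its order divides φ(562) = φ(2)·φ(281) = 1·280 = 280 = 2^3 · 5 · 7.
Divisors of 280: 1, 2, 4, 5, 7, 8, 10, 14, 20, 28, 35, 40, 56, 70, 140, 280.
Compute 239^d (mod 562) for the divisors d until we hit 1:
239^1 ≡ 239 (mod 562)
239^2 ≡ 359 (mod 562)
239^4 ≡ 183 (mod 562)
239^5 ≡ 463 (mod 562)
239^7 ≡ 427 (mod 562)
239^8 ≡ 331 (mod 562)
239^10 ≡ 247 (mod 562)
239^14 ≡ 241 (mod 562)
239^20 ≡ 313 (mod 562)
239^28 ≡ 195 (mod 562)
239^35 ≡ 89 (mod 562)
239^40 ≡ 181 (mod 562)
239^56 ≡ 371 (mod 562)
239^70 ≡ 53 (mod 562)
239^140 ≡ 561 (mod 562)
239^280 ≡ 1 (mod 562) ✓
So ord_562(239) = 280, hence |⟨239⟩| = 280.
The index is φ(562) / ord(239) = 280 / 280 = 1.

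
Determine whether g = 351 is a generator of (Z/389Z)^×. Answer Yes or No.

φ(389) = 389 − 1 = 388 = 2^2 · 97.
Test 351^(388/q) mod 389 for each prime factor q of 388:
351^194 ≡ 388 (mod 389)  [q = 2: ≢ 1 ✓]
351^4 ≡ 96 (mod 389)  [q = 97: ≢ 1 ✓]
None equal 1, so ord_389(351) = 388: 351 is a primitive root.

Yes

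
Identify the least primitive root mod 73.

5

φ(73) = 73 − 1 = 72 = 2^3 · 3^2.
Test candidates g = 2, 3, … against the prime factors q ∈ {2, 3} of φ(73): g is a generator iff g^(72/q) ≢ 1 for every such q.
g = 2: 2^36 ≡ 1 — hits 1, so not a primitive root.
g = 3: 3^36 ≡ 1 — hits 1, so not a primitive root.
g = 4: 4^36 ≡ 1 — hits 1, so not a primitive root.
g = 5: 5^36 ≡ 72; 5^24 ≡ 8 — none is 1, so 5 is a primitive root.
So 5 is the smallest generator of (Z/73Z)^×.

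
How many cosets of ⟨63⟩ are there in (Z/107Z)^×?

1

ord(63) | φ(107) = 107 − 1 = 106 = 2 · 53.
Divisors of 106: 1, 2, 53, 106.
Evaluate successive powers at the divisors of 106:
63^1 ≡ 63 (mod 107)
63^2 ≡ 10 (mod 107)
63^53 ≡ 106 (mod 107)
63^106 ≡ 1 (mod 107) ✓
The order of 63 is 106, so the subgroup it generates has 106 elements.
The index is φ(107) / ord(63) = 106 / 106 = 1.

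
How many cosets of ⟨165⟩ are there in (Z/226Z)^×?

By Lagrange's theorem, ord_226(165) divides φ(226) = φ(2)·φ(113) = 1·112 = 112 = 2^4 · 7.
Divisors of 112: 1, 2, 4, 7, 8, 14, 16, 28, 56, 112.
Check 165^d mod 226 for each divisor in increasing order:
165^1 ≡ 165
165^2 ≡ 105
165^4 ≡ 177
165^7 ≡ 157
165^8 ≡ 141
165^14 ≡ 15
165^16 ≡ 219
165^28 ≡ 225
165^56 ≡ 1
The order of 165 is 56, so the subgroup it generates has 56 elements.
The index is φ(226) / ord(165) = 112 / 56 = 2.

2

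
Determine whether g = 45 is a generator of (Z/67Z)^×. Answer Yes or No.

No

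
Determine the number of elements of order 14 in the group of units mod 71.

6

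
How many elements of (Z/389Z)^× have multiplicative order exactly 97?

φ(389) = 389 − 1 = 388 = 2^2 · 97.
(Z/389Z)^× is cyclic (|G| = 388); a cyclic group of order m has exactly φ(d) elements of each order d | m, and none otherwise.
97 | 388, and φ(97) = 97 − 1 = 96.

96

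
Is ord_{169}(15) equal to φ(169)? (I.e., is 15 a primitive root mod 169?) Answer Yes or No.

φ(169) = φ(13^2) = 13·(13−1) = 156 = 2^2 · 3 · 13.
15 is a primitive root mod 169 iff 15^(φ(169)/q) ≢ 1 for every prime q | φ(169), i.e. q ∈ {2, 3, 13}.
15^78 ≡ 168 (mod 169)  [q = 2: ≢ 1 ✓]
15^52 ≡ 146 (mod 169)  [q = 3: ≢ 1 ✓]
15^12 ≡ 118 (mod 169)  [q = 13: ≢ 1 ✓]
Every test exponent gives a nontrivial residue, hence 15 generates the full group.

Yes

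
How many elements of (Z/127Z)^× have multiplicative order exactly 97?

φ(127) = 127 − 1 = 126 = 2 · 3^2 · 7.
In a cyclic group of order 126, there are φ(d) elements of order d for each divisor d of 126, and zero for non-divisors.
Here 126 is not a multiple of 97, so there are no elements of order 97.

0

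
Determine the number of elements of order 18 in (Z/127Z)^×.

6

φ(127) = 127 − 1 = 126 = 2 · 3^2 · 7.
(Z/127Z)^× is cyclic (|G| = 126); a cyclic group of order m has exactly φ(d) elements of each order d | m, and none otherwise.
18 = 2 · 3^2 divides 126, and φ(18) = 6.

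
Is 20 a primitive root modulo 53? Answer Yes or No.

φ(53) = 53 − 1 = 52 = 2^2 · 13.
Test 20^(52/q) mod 53 for each prime factor q of 52:
20^26 ≡ 52 (mod 53)  [q = 2: ≢ 1 ✓]
20^4 ≡ 46 (mod 53)  [q = 13: ≢ 1 ✓]
Every test exponent gives a nontrivial residue, hence 20 generates the full group.

Yes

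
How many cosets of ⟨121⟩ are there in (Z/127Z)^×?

2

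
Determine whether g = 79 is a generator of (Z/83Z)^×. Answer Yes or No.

Yes

φ(83) = 83 − 1 = 82 = 2 · 41.
It suffices to check that the order of 79 is not a proper divisor of 82: compute 79^(82/q) for q ∈ {2, 41}.
79^41 ≡ 82 (mod 83)  [q = 2: ≢ 1 ✓]
79^2 ≡ 16 (mod 83)  [q = 41: ≢ 1 ✓]
Every test exponent gives a nontrivial residue, hence 79 generates the full group.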